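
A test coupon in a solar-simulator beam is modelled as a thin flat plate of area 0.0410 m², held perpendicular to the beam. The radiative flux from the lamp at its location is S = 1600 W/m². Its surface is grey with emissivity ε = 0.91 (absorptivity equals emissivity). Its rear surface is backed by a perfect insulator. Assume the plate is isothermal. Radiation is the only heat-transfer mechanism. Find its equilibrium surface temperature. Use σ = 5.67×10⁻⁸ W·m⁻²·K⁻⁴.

At equilibrium, absorbed power = emitted power.
Absorbing cross-section = A = 0.04100 m²; emitting surface = A = 0.04100 m² (ratio 1).
εS·A_cross = εσ·A_surf·T⁴  ⇒  T⁴ = S/(1σ)   (ε cancels).
T⁴ = 1600/(1·5.67×10⁻⁸) = 2.822×10¹⁰ K⁴.
T = (2.822×10¹⁰)^(1/4).

T ≈ 410 K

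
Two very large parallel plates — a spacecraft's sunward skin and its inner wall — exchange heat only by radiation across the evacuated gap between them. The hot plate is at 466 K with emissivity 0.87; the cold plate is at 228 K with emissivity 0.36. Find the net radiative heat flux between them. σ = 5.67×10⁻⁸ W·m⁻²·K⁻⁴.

For two infinite grey parallel plates, q = σ(T₁⁴ − T₂⁴)/(1/ε₁ + 1/ε₂ − 1).
T₁⁴ − T₂⁴ = 4.716×10¹⁰ − 2.702×10⁹ = 4.445×10¹⁰ K⁴.
1/ε₁ + 1/ε₂ − 1 = 1.149 + 2.778 − 1 = 2.927.
q = 5.67×10⁻⁸ × 4.445×10¹⁰ / 2.927.

q ≈ 861 W/m²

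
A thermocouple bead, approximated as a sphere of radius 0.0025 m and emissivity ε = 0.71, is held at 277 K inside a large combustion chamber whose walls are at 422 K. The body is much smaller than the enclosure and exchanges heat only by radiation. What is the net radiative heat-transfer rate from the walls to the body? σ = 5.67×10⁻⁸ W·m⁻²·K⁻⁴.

P_net ≈ 0.0817 W

For a small grey body in a large enclosure: P_net = εσA(T_body⁴ − T_wall⁴).
A = 4πr² = 7.854×10⁻⁵ m²; T_body⁴ − T_wall⁴ = 5.887×10⁹ − 3.171×10¹⁰ = -2.583×10¹⁰ K⁴.
|P_net| = 0.71·5.67×10⁻⁸·7.854×10⁻⁵·2.583×10¹⁰.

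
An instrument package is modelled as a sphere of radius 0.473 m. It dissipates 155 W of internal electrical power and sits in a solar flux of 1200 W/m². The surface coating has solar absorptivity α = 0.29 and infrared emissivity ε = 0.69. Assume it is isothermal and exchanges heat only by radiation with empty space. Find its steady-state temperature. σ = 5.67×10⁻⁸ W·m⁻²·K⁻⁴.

T ≈ 246 K

At steady state, absorbed solar power + internal power = radiated power.
Absorbed: α·S·A_cross = 0.29·1200·0.7029 = 244.6 W (cross-section πr²).
Total input = 244.6 + 155 = 399.6 W.
Radiated: εσ·A_surf·T⁴ with A_surf = 4πr² = 2.811 m².
T⁴ = 399.6/(0.69·5.67×10⁻⁸·2.811) = 3.633×10⁹ K⁴.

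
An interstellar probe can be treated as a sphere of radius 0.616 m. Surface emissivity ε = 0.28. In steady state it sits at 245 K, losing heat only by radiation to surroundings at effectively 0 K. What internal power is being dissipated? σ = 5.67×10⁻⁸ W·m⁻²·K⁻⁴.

P ≈ 273 W

Steady state: P = εσA T⁴.
A = 4πr² = 4.768 m²; T⁴ = (245)⁴ = 3.603×10⁹ K⁴.
P = 0.28 × 5.67×10⁻⁸ × 4.768 × 3.603×10⁹.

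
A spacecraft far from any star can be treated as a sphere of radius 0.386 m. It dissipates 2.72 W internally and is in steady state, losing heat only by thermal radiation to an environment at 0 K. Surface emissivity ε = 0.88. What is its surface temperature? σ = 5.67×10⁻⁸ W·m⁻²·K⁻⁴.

T ≈ 73.5 K

Steady state: internal power = radiated power, P = εσA T⁴.
Radiating area A = 4πr² = 1.872 m².
T⁴ = P/(εσA) = 2.72/(0.88·5.67×10⁻⁸·1.872) = 2.912×10⁷ K⁴.
T = (2.912×10⁷)^(1/4).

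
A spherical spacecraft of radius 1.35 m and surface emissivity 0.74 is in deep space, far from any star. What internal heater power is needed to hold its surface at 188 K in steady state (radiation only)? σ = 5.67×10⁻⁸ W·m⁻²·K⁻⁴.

P = εσ·4πr²·T⁴.
4πr² = 22.90 m²; T⁴ = 1.249×10⁹ K⁴.
P = 0.74·5.67×10⁻⁸·22.90·1.249×10⁹.

P ≈ 1200 W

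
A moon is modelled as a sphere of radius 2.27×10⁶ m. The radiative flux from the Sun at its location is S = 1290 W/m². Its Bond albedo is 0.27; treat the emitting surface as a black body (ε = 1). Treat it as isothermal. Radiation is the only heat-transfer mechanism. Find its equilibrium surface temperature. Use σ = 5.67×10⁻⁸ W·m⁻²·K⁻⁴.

At equilibrium, absorbed power = emitted power.
Absorbing cross-section = πr² = 1.619×10¹³ m²; emitting surface = 4πr² = 6.475×10¹³ m² (ratio 4).
(1−a)S·A_cross = εσ·A_surf·T⁴  ⇒  T⁴ = (1−a)S/(4σ).
T⁴ = 0.730·1290/(4·5.67×10⁻⁸) = 4.152×10⁹ K⁴.
T = (4.152×10⁹)^(1/4).

T ≈ 254 K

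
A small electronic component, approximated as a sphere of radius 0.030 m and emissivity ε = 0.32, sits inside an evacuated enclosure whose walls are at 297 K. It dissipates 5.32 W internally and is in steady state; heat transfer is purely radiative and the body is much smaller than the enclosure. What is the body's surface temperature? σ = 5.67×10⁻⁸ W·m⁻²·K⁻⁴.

For a small grey body in a large enclosure, net radiated power = εσA(T⁴ − T_w⁴).
Steady state: P = εσA(T⁴ − T_w⁴) with A = 4πr² = 0.01131 m².
T⁴ = P/(εσA) + T_w⁴ = 5.32/(0.32·5.67×10⁻⁸·0.01131) + (297)⁴
    = 2.593×10¹⁰ + 7.781×10⁹ = 3.371×10¹⁰ K⁴.

T ≈ 428 K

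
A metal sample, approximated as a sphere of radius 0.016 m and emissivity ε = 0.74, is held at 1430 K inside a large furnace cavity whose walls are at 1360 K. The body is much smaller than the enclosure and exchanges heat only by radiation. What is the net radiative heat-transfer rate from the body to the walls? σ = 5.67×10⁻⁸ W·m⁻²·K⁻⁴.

For a small grey body in a large enclosure: P_net = εσA(T_body⁴ − T_wall⁴).
A = 4πr² = 0.003217 m²; T_body⁴ − T_wall⁴ = 4.182×10¹² − 3.421×10¹² = 7.606×10¹¹ K⁴.
|P_net| = 0.74·5.67×10⁻⁸·0.003217·7.606×10¹¹.

P_net ≈ 103 W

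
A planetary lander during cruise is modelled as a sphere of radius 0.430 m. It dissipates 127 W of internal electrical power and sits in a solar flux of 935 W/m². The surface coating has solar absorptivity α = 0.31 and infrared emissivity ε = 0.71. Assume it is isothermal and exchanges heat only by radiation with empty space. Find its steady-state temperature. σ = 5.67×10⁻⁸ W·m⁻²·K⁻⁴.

T ≈ 237 K

At steady state, absorbed solar power + internal power = radiated power.
Absorbed: α·S·A_cross = 0.31·935·0.5809 = 168.4 W (cross-section πr²).
Total input = 168.4 + 127 = 295.4 W.
Radiated: εσ·A_surf·T⁴ with A_surf = 4πr² = 2.324 m².
T⁴ = 295.4/(0.71·5.67×10⁻⁸·2.324) = 3.158×10⁹ K⁴.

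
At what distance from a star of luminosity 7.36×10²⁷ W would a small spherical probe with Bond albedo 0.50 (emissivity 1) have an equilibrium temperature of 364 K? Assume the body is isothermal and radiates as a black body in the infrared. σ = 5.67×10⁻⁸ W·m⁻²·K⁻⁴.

d ≈ 2.71×10¹¹ m

For an isothermal black-emitting sphere, (1−a)S·πr² = σ·4πr²·T⁴ ⇒ S = 4σT⁴/(1−a).
S = 4·5.67×10⁻⁸·(364)⁴/0.500 = 7963 W/m².
Flux falls as S = L/(4πd²), so d = √(L/(4πS)) = √(7.36×10²⁷/(4π·7963)).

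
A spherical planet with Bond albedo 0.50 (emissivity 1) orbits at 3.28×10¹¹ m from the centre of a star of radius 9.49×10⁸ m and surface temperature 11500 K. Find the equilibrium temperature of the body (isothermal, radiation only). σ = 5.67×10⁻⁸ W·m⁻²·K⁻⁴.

T ≈ 368 K

The star's surface emits σT_*⁴; at distance d the flux is S = σT_*⁴(R_*/d)².
S = 5.67×10⁻⁸·(11500)⁴·(9.49×10⁸/3.28×10¹¹)² = 8302 W/m².
For an isothermal sphere T⁴ = (1−a)S/(4σ) = 1.830×10¹⁰ K⁴.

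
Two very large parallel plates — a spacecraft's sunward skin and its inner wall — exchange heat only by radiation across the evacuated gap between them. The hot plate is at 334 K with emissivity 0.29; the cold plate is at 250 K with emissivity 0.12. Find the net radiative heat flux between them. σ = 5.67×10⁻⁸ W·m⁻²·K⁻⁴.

q ≈ 44.9 W/m²

For two infinite grey parallel plates, q = σ(T₁⁴ − T₂⁴)/(1/ε₁ + 1/ε₂ − 1).
T₁⁴ − T₂⁴ = 1.244×10¹⁰ − 3.906×10⁹ = 8.538×10⁹ K⁴.
1/ε₁ + 1/ε₂ − 1 = 3.448 + 8.333 − 1 = 10.78.
q = 5.67×10⁻⁸ × 8.538×10⁹ / 10.78.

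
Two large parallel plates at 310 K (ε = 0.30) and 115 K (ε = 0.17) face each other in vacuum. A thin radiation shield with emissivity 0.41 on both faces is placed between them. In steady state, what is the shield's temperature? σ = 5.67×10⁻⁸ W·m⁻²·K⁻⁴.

In steady state the net flux on the hot side equals that on the cold side.
σ(T₁⁴−T_s⁴)/D₁ = σ(T_s⁴−T₂⁴)/D₂, with D₁ = 1/ε₁+1/ε_s−1 = 4.772, D₂ = 1/ε_s+1/ε₂−1 = 7.321.
Solve for T_s⁴: T_s⁴ = (D₂·T₁⁴ + D₁·T₂⁴)/(D₁+D₂) = 5.660×10⁹ K⁴.

T_s ≈ 274 K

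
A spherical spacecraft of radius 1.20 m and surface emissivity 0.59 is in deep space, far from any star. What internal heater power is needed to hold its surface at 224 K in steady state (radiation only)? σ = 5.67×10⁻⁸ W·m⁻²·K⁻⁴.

P ≈ 1520 W

P = εσ·4πr²·T⁴.
4πr² = 18.10 m²; T⁴ = 2.518×10⁹ K⁴.
P = 0.59·5.67×10⁻⁸·18.10·2.518×10⁹.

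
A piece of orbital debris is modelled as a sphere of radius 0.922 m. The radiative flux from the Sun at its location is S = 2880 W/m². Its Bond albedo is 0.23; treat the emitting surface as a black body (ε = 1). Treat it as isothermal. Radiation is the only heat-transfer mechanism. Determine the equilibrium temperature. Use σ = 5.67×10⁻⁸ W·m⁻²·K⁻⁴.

T ≈ 314 K

At equilibrium, absorbed power = emitted power.
Absorbing cross-section = πr² = 2.671 m²; emitting surface = 4πr² = 10.68 m² (ratio 4).
(1−a)S·A_cross = εσ·A_surf·T⁴  ⇒  T⁴ = (1−a)S/(4σ).
T⁴ = 0.770·2880/(4·5.67×10⁻⁸) = 9.778×10⁹ K⁴.
T = (9.778×10⁹)^(1/4).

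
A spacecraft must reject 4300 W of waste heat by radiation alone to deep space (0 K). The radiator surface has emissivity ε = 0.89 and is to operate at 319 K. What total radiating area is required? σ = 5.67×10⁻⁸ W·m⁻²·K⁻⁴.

A ≈ 8.23 m²

P = εσA T⁴ ⇒ A = P/(εσT⁴).
T⁴ = 1.036×10¹⁰ K⁴.
A = 4300/(0.89 × 5.67×10⁻⁸ × 1.036×10¹⁰).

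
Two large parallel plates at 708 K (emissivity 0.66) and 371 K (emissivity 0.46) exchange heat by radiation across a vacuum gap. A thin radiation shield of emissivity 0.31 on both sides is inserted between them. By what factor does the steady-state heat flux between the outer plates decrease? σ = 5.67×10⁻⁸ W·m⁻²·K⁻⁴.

Without shield: q₀ = σΔ(T⁴)/(1/ε₁+1/ε₂−1) with denominator 2.689.
With shield the two gaps are in series; the resistances add: (1/ε₁+1/ε_s−1)+(1/ε_s+1/ε₂−1) = 3.741+4.400 = 8.141.
Heat-flux ratio q₀/q = 8.141/2.689.

factor ≈ 3.03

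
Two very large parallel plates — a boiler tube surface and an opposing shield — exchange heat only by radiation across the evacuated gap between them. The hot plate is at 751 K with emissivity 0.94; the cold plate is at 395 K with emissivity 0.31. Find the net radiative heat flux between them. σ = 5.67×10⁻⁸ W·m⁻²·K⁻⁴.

For two infinite grey parallel plates, q = σ(T₁⁴ − T₂⁴)/(1/ε₁ + 1/ε₂ − 1).
T₁⁴ − T₂⁴ = 3.181×10¹¹ − 2.434×10¹⁰ = 2.938×10¹¹ K⁴.
1/ε₁ + 1/ε₂ − 1 = 1.064 + 3.226 − 1 = 3.290.
q = 5.67×10⁻⁸ × 2.938×10¹¹ / 3.290.

q ≈ 5060 W/m²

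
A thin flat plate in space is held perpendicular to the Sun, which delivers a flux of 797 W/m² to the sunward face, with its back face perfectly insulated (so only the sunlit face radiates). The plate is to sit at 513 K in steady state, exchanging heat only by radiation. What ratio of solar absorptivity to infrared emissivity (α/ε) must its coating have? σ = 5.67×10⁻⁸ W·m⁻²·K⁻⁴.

α/ε ≈ 4.93

Balance: αS·A = εσ·1A·T⁴ ⇒ α/ε = σT⁴/S.
α/ε = 5.67×10⁻⁸·(513)⁴/797 = 5.67×10⁻⁸·6.926×10¹⁰/797.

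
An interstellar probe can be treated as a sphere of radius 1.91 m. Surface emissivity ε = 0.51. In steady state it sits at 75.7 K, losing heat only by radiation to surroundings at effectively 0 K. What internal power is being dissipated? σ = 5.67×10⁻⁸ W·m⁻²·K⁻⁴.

Steady state: P = εσA T⁴.
A = 4πr² = 45.84 m²; T⁴ = (75.7)⁴ = 3.284×10⁷ K⁴.
P = 0.51 × 5.67×10⁻⁸ × 45.84 × 3.284×10⁷.

P ≈ 43.5 W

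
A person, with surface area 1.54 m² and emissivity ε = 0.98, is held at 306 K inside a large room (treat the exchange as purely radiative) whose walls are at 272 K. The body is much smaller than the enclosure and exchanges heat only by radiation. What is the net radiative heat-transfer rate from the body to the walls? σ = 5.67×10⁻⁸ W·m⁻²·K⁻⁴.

P_net ≈ 282 W

For a small grey body in a large enclosure: P_net = εσA(T_body⁴ − T_wall⁴).
A = 1.54 m²; T_body⁴ − T_wall⁴ = 8.768×10⁹ − 5.474×10⁹ = 3.294×10⁹ K⁴.
|P_net| = 0.98·5.67×10⁻⁸·1.540·3.294×10⁹.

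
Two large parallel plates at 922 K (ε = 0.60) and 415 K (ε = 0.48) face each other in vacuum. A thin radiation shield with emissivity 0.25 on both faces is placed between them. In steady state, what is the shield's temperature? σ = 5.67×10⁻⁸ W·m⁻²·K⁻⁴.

In steady state the net flux on the hot side equals that on the cold side.
σ(T₁⁴−T_s⁴)/D₁ = σ(T_s⁴−T₂⁴)/D₂, with D₁ = 1/ε₁+1/ε_s−1 = 4.667, D₂ = 1/ε_s+1/ε₂−1 = 5.083.
Solve for T_s⁴: T_s⁴ = (D₂·T₁⁴ + D₁·T₂⁴)/(D₁+D₂) = 3.910×10¹¹ K⁴.

T_s ≈ 791 K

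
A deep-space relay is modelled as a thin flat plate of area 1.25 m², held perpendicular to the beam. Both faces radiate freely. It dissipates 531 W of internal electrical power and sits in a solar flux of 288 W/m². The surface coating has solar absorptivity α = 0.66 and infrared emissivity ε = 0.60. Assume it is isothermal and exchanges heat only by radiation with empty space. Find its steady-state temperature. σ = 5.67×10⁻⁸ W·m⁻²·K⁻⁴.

T ≈ 308 K

At steady state, absorbed solar power + internal power = radiated power.
Absorbed: α·S·A_cross = 0.66·288·1.250 = 237.6 W (cross-section A).
Total input = 237.6 + 531 = 768.6 W.
Radiated: εσ·A_surf·T⁴ with A_surf = 2A = 2.500 m².
T⁴ = 768.6/(0.60·5.67×10⁻⁸·2.500) = 9.037×10⁹ K⁴.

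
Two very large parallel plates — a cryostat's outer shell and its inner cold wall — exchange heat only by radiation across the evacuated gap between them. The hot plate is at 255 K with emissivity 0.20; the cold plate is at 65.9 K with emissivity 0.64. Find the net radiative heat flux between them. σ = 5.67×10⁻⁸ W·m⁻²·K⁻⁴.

q ≈ 42.9 W/m²

For two infinite grey parallel plates, q = σ(T₁⁴ − T₂⁴)/(1/ε₁ + 1/ε₂ − 1).
T₁⁴ − T₂⁴ = 4.228×10⁹ − 1.886×10⁷ = 4.209×10⁹ K⁴.
1/ε₁ + 1/ε₂ − 1 = 5.000 + 1.562 − 1 = 5.562.
q = 5.67×10⁻⁸ × 4.209×10⁹ / 5.562.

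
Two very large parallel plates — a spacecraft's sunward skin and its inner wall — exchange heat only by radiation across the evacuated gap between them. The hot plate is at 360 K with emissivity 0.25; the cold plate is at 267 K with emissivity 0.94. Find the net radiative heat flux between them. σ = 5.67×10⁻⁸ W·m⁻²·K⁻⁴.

q ≈ 163 W/m²

For two infinite grey parallel plates, q = σ(T₁⁴ − T₂⁴)/(1/ε₁ + 1/ε₂ − 1).
T₁⁴ − T₂⁴ = 1.680×10¹⁰ − 5.082×10⁹ = 1.171×10¹⁰ K⁴.
1/ε₁ + 1/ε₂ − 1 = 4.000 + 1.064 − 1 = 4.064.
q = 5.67×10⁻⁸ × 1.171×10¹⁰ / 4.064.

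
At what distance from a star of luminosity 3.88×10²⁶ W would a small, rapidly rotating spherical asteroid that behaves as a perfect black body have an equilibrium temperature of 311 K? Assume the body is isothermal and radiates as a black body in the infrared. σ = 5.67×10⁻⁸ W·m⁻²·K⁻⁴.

d ≈ 1.21×10¹¹ m

For an isothermal black-emitting sphere, (1−a)S·πr² = σ·4πr²·T⁴ ⇒ S = 4σT⁴/(1−a).
S = 4·5.67×10⁻⁸·(311)⁴/1.00 = 2122 W/m².
Flux falls as S = L/(4πd²), so d = √(L/(4πS)) = √(3.88×10²⁶/(4π·2122)).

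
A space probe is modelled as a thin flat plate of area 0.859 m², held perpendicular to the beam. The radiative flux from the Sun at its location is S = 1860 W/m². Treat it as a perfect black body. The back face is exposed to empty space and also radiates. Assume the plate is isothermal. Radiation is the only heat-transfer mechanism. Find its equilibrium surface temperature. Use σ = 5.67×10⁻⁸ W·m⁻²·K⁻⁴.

At equilibrium, absorbed power = emitted power.
Absorbing cross-section = A = 0.8590 m²; emitting surface = 2A = 1.718 m² (ratio 2).
S·A_cross = εσ·A_surf·T⁴  ⇒  T⁴ = S/(2σ).
T⁴ = 1.00·1860/(2·5.67×10⁻⁸) = 1.640×10¹⁰ K⁴.
T = (1.640×10¹⁰)^(1/4).

T ≈ 358 K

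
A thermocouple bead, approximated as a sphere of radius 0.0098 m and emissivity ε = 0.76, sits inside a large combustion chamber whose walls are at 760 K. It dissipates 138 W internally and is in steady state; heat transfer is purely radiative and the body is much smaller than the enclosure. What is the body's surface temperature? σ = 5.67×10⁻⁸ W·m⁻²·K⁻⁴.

For a small grey body in a large enclosure, net radiated power = εσA(T⁴ − T_w⁴).
Steady state: P = εσA(T⁴ − T_w⁴) with A = 4πr² = 0.001207 m².
T⁴ = P/(εσA) + T_w⁴ = 138/(0.76·5.67×10⁻⁸·0.001207) + (760)⁴
    = 2.654×10¹² + 3.336×10¹¹ = 2.987×10¹² K⁴.

T ≈ 1310 K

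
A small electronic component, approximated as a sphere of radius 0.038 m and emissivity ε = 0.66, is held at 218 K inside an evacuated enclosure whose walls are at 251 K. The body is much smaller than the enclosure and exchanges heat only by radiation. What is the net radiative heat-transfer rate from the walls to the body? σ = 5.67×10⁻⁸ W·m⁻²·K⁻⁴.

For a small grey body in a large enclosure: P_net = εσA(T_body⁴ − T_wall⁴).
A = 4πr² = 0.01815 m²; T_body⁴ − T_wall⁴ = 2.259×10⁹ − 3.969×10⁹ = -1.711×10⁹ K⁴.
|P_net| = 0.66·5.67×10⁻⁸·0.01815·1.711×10⁹.

P_net ≈ 1.16 W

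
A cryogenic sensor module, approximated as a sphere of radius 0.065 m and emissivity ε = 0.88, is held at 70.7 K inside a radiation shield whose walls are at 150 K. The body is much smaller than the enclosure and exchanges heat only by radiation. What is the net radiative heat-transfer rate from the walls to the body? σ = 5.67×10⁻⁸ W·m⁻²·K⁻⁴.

For a small grey body in a large enclosure: P_net = εσA(T_body⁴ − T_wall⁴).
A = 4πr² = 0.05309 m²; T_body⁴ − T_wall⁴ = 2.498×10⁷ − 5.062×10⁸ = -4.813×10⁸ K⁴.
|P_net| = 0.88·5.67×10⁻⁸·0.05309·4.813×10⁸.

P_net ≈ 1.27 W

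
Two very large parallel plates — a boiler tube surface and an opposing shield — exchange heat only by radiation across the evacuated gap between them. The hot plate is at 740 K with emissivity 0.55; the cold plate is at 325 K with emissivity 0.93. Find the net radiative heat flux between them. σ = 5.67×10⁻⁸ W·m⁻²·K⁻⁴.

For two infinite grey parallel plates, q = σ(T₁⁴ − T₂⁴)/(1/ε₁ + 1/ε₂ − 1).
T₁⁴ − T₂⁴ = 2.999×10¹¹ − 1.116×10¹⁰ = 2.887×10¹¹ K⁴.
1/ε₁ + 1/ε₂ − 1 = 1.818 + 1.075 − 1 = 1.893.
q = 5.67×10⁻⁸ × 2.887×10¹¹ / 1.893.

q ≈ 8650 W/m²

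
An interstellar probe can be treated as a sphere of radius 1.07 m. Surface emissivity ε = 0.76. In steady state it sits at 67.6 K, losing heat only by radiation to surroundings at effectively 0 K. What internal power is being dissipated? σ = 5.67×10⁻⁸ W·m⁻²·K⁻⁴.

P ≈ 12.9 W

Steady state: P = εσA T⁴.
A = 4πr² = 14.39 m²; T⁴ = (67.6)⁴ = 2.088×10⁷ K⁴.
P = 0.76 × 5.67×10⁻⁸ × 14.39 × 2.088×10⁷.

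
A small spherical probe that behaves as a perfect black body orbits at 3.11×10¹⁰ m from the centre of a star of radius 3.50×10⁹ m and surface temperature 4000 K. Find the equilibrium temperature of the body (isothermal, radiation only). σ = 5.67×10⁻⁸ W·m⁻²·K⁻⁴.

The star's surface emits σT_*⁴; at distance d the flux is S = σT_*⁴(R_*/d)².
S = 5.67×10⁻⁸·(4000)⁴·(3.50×10⁹/3.11×10¹⁰)² = 1.838×10⁵ W/m².
For an isothermal sphere T⁴ = (1−a)S/(4σ) = 8.106×10¹¹ K⁴.

T ≈ 949 K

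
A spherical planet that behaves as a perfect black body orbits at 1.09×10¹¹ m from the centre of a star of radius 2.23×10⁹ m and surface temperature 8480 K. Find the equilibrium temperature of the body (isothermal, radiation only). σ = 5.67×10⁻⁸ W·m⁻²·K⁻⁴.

The star's surface emits σT_*⁴; at distance d the flux is S = σT_*⁴(R_*/d)².
S = 5.67×10⁻⁸·(8480)⁴·(2.23×10⁹/1.09×10¹¹)² = 1.227×10⁵ W/m².
For an isothermal sphere T⁴ = (1−a)S/(4σ) = 5.411×10¹¹ K⁴.

T ≈ 858 K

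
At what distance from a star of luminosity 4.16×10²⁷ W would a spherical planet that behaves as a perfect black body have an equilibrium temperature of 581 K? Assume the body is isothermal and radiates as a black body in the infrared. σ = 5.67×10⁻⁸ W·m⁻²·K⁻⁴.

d ≈ 1.13×10¹¹ m

For an isothermal black-emitting sphere, (1−a)S·πr² = σ·4πr²·T⁴ ⇒ S = 4σT⁴/(1−a).
S = 4·5.67×10⁻⁸·(581)⁴/1.00 = 25840 W/m².
Flux falls as S = L/(4πd²), so d = √(L/(4πS)) = √(4.16×10²⁷/(4π·25840)).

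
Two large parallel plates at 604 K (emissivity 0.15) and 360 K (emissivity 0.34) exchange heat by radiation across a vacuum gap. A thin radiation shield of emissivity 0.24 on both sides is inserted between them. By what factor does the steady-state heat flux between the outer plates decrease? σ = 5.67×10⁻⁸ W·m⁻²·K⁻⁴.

Without shield: q₀ = σΔ(T⁴)/(1/ε₁+1/ε₂−1) with denominator 8.608.
With shield the two gaps are in series; the resistances add: (1/ε₁+1/ε_s−1)+(1/ε_s+1/ε₂−1) = 9.833+6.108 = 15.94.
Heat-flux ratio q₀/q = 15.94/8.608.

factor ≈ 1.85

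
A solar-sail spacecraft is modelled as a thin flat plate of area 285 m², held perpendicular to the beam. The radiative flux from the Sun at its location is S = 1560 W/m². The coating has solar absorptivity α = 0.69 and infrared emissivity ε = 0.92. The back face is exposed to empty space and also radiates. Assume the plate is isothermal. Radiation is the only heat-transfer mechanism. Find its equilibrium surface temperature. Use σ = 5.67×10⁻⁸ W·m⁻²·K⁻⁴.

T ≈ 319 K

At equilibrium, absorbed power = emitted power.
Absorbing cross-section = A = 285.0 m²; emitting surface = 2A = 570.0 m² (ratio 2).
αS·A_cross = εσ·A_surf·T⁴  ⇒  T⁴ = αS/(ε·2σ).
T⁴ = 0.690·1560/(0.92·2·5.67×10⁻⁸) = 1.032×10¹⁰ K⁴.
T = (1.032×10¹⁰)^(1/4).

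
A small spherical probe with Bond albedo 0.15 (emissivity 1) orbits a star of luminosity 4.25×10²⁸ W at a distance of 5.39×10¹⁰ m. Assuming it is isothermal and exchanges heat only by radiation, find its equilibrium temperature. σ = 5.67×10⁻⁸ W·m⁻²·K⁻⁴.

T ≈ 1450 K

First find the stellar flux at distance d: S = L/(4πd²) = 4.25×10²⁸/(4π·(5.39×10¹⁰)²) = 1.164×10⁶ W/m².
For an isothermal sphere, absorbed (1−a)S·πr² = emitted σ·4πr²·T⁴, so T⁴ = (1−a)S/(4σ).
T⁴ = 0.850·1.164×10⁶/(4·5.67×10⁻⁸) = 4.363×10¹² K⁴.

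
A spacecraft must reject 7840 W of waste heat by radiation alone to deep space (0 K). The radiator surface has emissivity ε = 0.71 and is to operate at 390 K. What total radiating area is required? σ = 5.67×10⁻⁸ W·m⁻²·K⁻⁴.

A ≈ 8.42 m²

P = εσA T⁴ ⇒ A = P/(εσT⁴).
T⁴ = 2.313×10¹⁰ K⁴.
A = 7840/(0.71 × 5.67×10⁻⁸ × 2.313×10¹⁰).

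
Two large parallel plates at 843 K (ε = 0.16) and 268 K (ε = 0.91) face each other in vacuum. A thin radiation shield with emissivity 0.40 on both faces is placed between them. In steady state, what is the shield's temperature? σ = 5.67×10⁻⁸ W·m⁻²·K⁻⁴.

T_s ≈ 601 K

In steady state the net flux on the hot side equals that on the cold side.
σ(T₁⁴−T_s⁴)/D₁ = σ(T_s⁴−T₂⁴)/D₂, with D₁ = 1/ε₁+1/ε_s−1 = 7.750, D₂ = 1/ε_s+1/ε₂−1 = 2.599.
Solve for T_s⁴: T_s⁴ = (D₂·T₁⁴ + D₁·T₂⁴)/(D₁+D₂) = 1.307×10¹¹ K⁴.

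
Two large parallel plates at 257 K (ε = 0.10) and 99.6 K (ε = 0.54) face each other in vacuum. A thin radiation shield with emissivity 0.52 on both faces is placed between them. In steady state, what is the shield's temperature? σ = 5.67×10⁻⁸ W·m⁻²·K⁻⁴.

In steady state the net flux on the hot side equals that on the cold side.
σ(T₁⁴−T_s⁴)/D₁ = σ(T_s⁴−T₂⁴)/D₂, with D₁ = 1/ε₁+1/ε_s−1 = 10.92, D₂ = 1/ε_s+1/ε₂−1 = 2.775.
Solve for T_s⁴: T_s⁴ = (D₂·T₁⁴ + D₁·T₂⁴)/(D₁+D₂) = 9.622×10⁸ K⁴.

T_s ≈ 176 K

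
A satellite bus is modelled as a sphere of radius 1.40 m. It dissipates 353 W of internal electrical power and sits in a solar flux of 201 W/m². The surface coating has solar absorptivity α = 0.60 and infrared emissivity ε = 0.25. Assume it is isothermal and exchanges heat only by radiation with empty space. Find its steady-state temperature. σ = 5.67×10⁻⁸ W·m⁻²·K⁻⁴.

T ≈ 237 K

At steady state, absorbed solar power + internal power = radiated power.
Absorbed: α·S·A_cross = 0.60·201·6.158 = 742.6 W (cross-section πr²).
Total input = 742.6 + 353 = 1096 W.
Radiated: εσ·A_surf·T⁴ with A_surf = 4πr² = 24.63 m².
T⁴ = 1096/(0.25·5.67×10⁻⁸·24.63) = 3.138×10⁹ K⁴.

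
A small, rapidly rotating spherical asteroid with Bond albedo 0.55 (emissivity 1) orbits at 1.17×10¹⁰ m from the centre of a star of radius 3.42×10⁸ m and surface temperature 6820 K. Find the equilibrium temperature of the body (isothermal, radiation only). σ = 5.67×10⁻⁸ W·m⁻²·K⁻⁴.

T ≈ 675 K

The star's surface emits σT_*⁴; at distance d the flux is S = σT_*⁴(R_*/d)².
S = 5.67×10⁻⁸·(6820)⁴·(3.42×10⁸/1.17×10¹⁰)² = 1.048×10⁵ W/m².
For an isothermal sphere T⁴ = (1−a)S/(4σ) = 2.080×10¹¹ K⁴.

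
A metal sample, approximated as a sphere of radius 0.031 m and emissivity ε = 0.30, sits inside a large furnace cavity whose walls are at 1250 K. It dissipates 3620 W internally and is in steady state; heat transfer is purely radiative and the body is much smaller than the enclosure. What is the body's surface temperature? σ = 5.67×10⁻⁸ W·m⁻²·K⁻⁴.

For a small grey body in a large enclosure, net radiated power = εσA(T⁴ − T_w⁴).
Steady state: P = εσA(T⁴ − T_w⁴) with A = 4πr² = 0.01208 m².
T⁴ = P/(εσA) + T_w⁴ = 3620/(0.30·5.67×10⁻⁸·0.01208) + (1250)⁴
    = 1.762×10¹³ + 2.441×10¹² = 2.006×10¹³ K⁴.

T ≈ 2120 K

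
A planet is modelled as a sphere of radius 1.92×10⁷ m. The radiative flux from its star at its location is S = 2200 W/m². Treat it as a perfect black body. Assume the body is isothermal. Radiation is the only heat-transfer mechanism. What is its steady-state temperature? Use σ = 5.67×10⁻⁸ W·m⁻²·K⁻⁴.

At equilibrium, absorbed power = emitted power.
Absorbing cross-section = πr² = 1.158×10¹⁵ m²; emitting surface = 4πr² = 4.632×10¹⁵ m² (ratio 4).
S·A_cross = εσ·A_surf·T⁴  ⇒  T⁴ = S/(4σ).
T⁴ = 1.00·2200/(4·5.67×10⁻⁸) = 9.700×10⁹ K⁴.
T = (9.700×10⁹)^(1/4).

T ≈ 314 K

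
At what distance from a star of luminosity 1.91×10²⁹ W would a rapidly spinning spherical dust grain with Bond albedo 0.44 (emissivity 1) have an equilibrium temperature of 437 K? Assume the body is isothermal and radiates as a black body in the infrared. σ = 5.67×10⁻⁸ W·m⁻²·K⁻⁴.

For an isothermal black-emitting sphere, (1−a)S·πr² = σ·4πr²·T⁴ ⇒ S = 4σT⁴/(1−a).
S = 4·5.67×10⁻⁸·(437)⁴/0.560 = 14770 W/m².
Flux falls as S = L/(4πd²), so d = √(L/(4πS)) = √(1.91×10²⁹/(4π·14770)).

d ≈ 1.01×10¹² m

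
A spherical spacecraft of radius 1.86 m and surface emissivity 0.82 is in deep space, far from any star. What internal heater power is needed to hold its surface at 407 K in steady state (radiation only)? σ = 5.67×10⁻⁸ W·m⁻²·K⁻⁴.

P = εσ·4πr²·T⁴.
4πr² = 43.47 m²; T⁴ = 2.744×10¹⁰ K⁴.
P = 0.82·5.67×10⁻⁸·43.47·2.744×10¹⁰.

P ≈ 55500 W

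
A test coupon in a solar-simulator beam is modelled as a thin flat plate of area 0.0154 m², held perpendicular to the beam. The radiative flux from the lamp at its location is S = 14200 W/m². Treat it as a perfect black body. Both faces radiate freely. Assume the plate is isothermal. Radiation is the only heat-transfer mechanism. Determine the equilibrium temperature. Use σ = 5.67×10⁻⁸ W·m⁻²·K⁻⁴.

T ≈ 595 K

At equilibrium, absorbed power = emitted power.
Absorbing cross-section = A = 0.01540 m²; emitting surface = 2A = 0.03080 m² (ratio 2).
S·A_cross = εσ·A_surf·T⁴  ⇒  T⁴ = S/(2σ).
T⁴ = 1.00·14200/(2·5.67×10⁻⁸) = 1.252×10¹¹ K⁴.
T = (1.252×10¹¹)^(1/4).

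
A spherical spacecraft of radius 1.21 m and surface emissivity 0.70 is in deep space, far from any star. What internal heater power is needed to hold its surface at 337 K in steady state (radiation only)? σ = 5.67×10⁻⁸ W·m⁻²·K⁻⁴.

P = εσ·4πr²·T⁴.
4πr² = 18.40 m²; T⁴ = 1.290×10¹⁰ K⁴.
P = 0.70·5.67×10⁻⁸·18.40·1.290×10¹⁰.

P ≈ 9420 W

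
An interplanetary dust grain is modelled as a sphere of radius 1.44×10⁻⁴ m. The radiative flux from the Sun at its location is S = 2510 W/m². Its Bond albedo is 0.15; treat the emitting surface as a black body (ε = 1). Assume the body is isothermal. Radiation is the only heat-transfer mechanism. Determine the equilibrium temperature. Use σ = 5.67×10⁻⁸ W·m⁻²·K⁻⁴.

At equilibrium, absorbed power = emitted power.
Absorbing cross-section = πr² = 6.514×10⁻⁸ m²; emitting surface = 4πr² = 2.606×10⁻⁷ m² (ratio 4).
(1−a)S·A_cross = εσ·A_surf·T⁴  ⇒  T⁴ = (1−a)S/(4σ).
T⁴ = 0.850·2510/(4·5.67×10⁻⁸) = 9.407×10⁹ K⁴.
T = (9.407×10⁹)^(1/4).

T ≈ 311 K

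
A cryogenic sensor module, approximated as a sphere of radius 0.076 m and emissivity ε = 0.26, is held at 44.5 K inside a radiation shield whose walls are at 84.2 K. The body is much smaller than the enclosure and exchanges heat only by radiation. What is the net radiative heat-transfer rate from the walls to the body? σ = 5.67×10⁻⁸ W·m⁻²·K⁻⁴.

P_net ≈ 0.0496 W

For a small grey body in a large enclosure: P_net = εσA(T_body⁴ − T_wall⁴).
A = 4πr² = 0.07258 m²; T_body⁴ − T_wall⁴ = 3.921×10⁶ − 5.026×10⁷ = -4.634×10⁷ K⁴.
|P_net| = 0.26·5.67×10⁻⁸·0.07258·4.634×10⁷.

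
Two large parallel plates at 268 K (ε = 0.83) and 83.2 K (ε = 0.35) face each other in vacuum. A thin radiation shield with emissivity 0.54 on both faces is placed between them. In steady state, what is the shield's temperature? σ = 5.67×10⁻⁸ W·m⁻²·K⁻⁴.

In steady state the net flux on the hot side equals that on the cold side.
σ(T₁⁴−T_s⁴)/D₁ = σ(T_s⁴−T₂⁴)/D₂, with D₁ = 1/ε₁+1/ε_s−1 = 2.057, D₂ = 1/ε_s+1/ε₂−1 = 3.709.
Solve for T_s⁴: T_s⁴ = (D₂·T₁⁴ + D₁·T₂⁴)/(D₁+D₂) = 3.336×10⁹ K⁴.

T_s ≈ 240 K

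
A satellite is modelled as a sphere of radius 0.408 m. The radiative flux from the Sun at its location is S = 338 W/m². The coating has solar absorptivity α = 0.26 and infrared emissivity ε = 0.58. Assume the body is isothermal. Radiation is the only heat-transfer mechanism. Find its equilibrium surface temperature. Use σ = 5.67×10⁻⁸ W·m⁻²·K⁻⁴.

At equilibrium, absorbed power = emitted power.
Absorbing cross-section = πr² = 0.5230 m²; emitting surface = 4πr² = 2.092 m² (ratio 4).
αS·A_cross = εσ·A_surf·T⁴  ⇒  T⁴ = αS/(ε·4σ).
T⁴ = 0.260·338/(0.58·4·5.67×10⁻⁸) = 6.681×10⁸ K⁴.
T = (6.681×10⁸)^(1/4).

T ≈ 161 K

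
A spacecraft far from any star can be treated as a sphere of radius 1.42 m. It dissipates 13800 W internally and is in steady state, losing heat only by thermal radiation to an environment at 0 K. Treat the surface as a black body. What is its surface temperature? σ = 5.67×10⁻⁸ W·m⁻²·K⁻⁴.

T ≈ 313 K

Steady state: internal power = radiated power, P = εσA T⁴.
Radiating area A = 4πr² = 25.34 m².
T⁴ = P/(εσA) = 13800/(1.0·5.67×10⁻⁸·25.34) = 9.605×10⁹ K⁴.
T = (9.605×10⁹)^(1/4).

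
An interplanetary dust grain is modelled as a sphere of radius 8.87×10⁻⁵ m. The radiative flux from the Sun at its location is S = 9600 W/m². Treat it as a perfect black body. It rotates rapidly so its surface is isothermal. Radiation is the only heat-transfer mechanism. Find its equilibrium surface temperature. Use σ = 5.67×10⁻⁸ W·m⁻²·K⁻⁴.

At equilibrium, absorbed power = emitted power.
Absorbing cross-section = πr² = 2.472×10⁻⁸ m²; emitting surface = 4πr² = 9.887×10⁻⁸ m² (ratio 4).
S·A_cross = εσ·A_surf·T⁴  ⇒  T⁴ = S/(4σ).
T⁴ = 1.00·9600/(4·5.67×10⁻⁸) = 4.233×10¹⁰ K⁴.
T = (4.233×10¹⁰)^(1/4).

T ≈ 454 K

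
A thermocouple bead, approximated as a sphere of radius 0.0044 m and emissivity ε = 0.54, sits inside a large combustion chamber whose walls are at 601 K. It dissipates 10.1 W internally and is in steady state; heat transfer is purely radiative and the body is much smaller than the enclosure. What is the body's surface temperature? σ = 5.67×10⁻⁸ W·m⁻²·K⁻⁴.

T ≈ 1100 K

For a small grey body in a large enclosure, net radiated power = εσA(T⁴ − T_w⁴).
Steady state: P = εσA(T⁴ − T_w⁴) with A = 4πr² = 2.433×10⁻⁴ m².
T⁴ = P/(εσA) + T_w⁴ = 10.1/(0.54·5.67×10⁻⁸·2.433×10⁻⁴) + (601)⁴
    = 1.356×10¹² + 1.305×10¹¹ = 1.486×10¹² K⁴.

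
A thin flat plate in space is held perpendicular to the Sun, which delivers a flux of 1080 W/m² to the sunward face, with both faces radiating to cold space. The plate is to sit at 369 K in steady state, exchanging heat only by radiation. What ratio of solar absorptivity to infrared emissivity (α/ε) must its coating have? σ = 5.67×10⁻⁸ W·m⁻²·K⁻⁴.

Balance: αS·A = εσ·2A·T⁴ ⇒ α/ε = 2σT⁴/S.
α/ε = 2·5.67×10⁻⁸·(369)⁴/1080 = 2·5.67×10⁻⁸·1.854×10¹⁰/1080.

α/ε ≈ 1.95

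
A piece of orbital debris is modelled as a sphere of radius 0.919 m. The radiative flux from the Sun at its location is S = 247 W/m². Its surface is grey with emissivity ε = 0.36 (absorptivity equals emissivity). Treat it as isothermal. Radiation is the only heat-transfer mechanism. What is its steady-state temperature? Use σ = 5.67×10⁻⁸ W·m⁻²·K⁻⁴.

At equilibrium, absorbed power = emitted power.
Absorbing cross-section = πr² = 2.653 m²; emitting surface = 4πr² = 10.61 m² (ratio 4).
εS·A_cross = εσ·A_surf·T⁴  ⇒  T⁴ = S/(4σ)   (ε cancels).
T⁴ = 247/(4·5.67×10⁻⁸) = 1.089×10⁹ K⁴.
T = (1.089×10⁹)^(1/4).

T ≈ 182 K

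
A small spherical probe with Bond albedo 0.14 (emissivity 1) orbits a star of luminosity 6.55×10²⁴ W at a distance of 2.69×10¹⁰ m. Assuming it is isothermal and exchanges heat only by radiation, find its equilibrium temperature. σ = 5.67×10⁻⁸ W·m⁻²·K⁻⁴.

First find the stellar flux at distance d: S = L/(4πd²) = 6.55×10²⁴/(4π·(2.69×10¹⁰)²) = 720.3 W/m².
For an isothermal sphere, absorbed (1−a)S·πr² = emitted σ·4πr²·T⁴, so T⁴ = (1−a)S/(4σ).
T⁴ = 0.860·720.3/(4·5.67×10⁻⁸) = 2.731×10⁹ K⁴.

T ≈ 229 K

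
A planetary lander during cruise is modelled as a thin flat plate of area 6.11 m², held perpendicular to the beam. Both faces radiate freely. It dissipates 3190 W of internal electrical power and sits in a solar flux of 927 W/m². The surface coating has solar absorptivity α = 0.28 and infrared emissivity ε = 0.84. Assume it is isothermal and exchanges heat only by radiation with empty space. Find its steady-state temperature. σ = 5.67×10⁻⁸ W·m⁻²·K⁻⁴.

T ≈ 301 K

At steady state, absorbed solar power + internal power = radiated power.
Absorbed: α·S·A_cross = 0.28·927·6.110 = 1586 W (cross-section A).
Total input = 1586 + 3190 = 4776 W.
Radiated: εσ·A_surf·T⁴ with A_surf = 2A = 12.22 m².
T⁴ = 4776/(0.84·5.67×10⁻⁸·12.22) = 8.206×10⁹ K⁴.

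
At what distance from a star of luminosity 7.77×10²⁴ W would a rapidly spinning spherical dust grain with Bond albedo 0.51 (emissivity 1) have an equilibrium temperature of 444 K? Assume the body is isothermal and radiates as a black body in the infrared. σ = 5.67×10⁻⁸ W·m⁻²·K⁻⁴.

For an isothermal black-emitting sphere, (1−a)S·πr² = σ·4πr²·T⁴ ⇒ S = 4σT⁴/(1−a).
S = 4·5.67×10⁻⁸·(444)⁴/0.490 = 17990 W/m².
Flux falls as S = L/(4πd²), so d = √(L/(4πS)) = √(7.77×10²⁴/(4π·17990)).

d ≈ 5.86×10⁹ m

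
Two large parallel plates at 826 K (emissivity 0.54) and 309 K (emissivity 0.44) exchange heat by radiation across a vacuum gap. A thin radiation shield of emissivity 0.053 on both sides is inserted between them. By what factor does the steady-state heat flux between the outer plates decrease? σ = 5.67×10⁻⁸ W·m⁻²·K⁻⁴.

Without shield: q₀ = σΔ(T⁴)/(1/ε₁+1/ε₂−1) with denominator 3.125.
With shield the two gaps are in series; the resistances add: (1/ε₁+1/ε_s−1)+(1/ε_s+1/ε₂−1) = 19.72+20.14 = 39.86.
Heat-flux ratio q₀/q = 39.86/3.125.

factor ≈ 12.8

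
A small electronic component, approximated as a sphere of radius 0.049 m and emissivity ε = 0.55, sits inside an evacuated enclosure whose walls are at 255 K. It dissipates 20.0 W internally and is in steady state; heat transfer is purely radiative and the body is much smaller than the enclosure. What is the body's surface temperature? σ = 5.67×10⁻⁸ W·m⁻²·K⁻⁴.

T ≈ 400 K

For a small grey body in a large enclosure, net radiated power = εσA(T⁴ − T_w⁴).
Steady state: P = εσA(T⁴ − T_w⁴) with A = 4πr² = 0.03017 m².
T⁴ = P/(εσA) + T_w⁴ = 20.0/(0.55·5.67×10⁻⁸·0.03017) + (255)⁴
    = 2.126×10¹⁰ + 4.228×10⁹ = 2.548×10¹⁰ K⁴.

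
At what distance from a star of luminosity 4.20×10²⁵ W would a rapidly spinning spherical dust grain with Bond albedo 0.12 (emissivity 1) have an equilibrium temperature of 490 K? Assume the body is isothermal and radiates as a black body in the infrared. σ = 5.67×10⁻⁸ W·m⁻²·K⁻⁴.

d ≈ 1.50×10¹⁰ m

For an isothermal black-emitting sphere, (1−a)S·πr² = σ·4πr²·T⁴ ⇒ S = 4σT⁴/(1−a).
S = 4·5.67×10⁻⁸·(490)⁴/0.880 = 14860 W/m².
Flux falls as S = L/(4πd²), so d = √(L/(4πS)) = √(4.20×10²⁵/(4π·14860)).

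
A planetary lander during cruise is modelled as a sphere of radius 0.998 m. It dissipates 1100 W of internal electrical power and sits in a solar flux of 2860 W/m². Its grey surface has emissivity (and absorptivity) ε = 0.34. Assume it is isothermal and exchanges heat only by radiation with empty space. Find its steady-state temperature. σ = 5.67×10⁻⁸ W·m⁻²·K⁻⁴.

At steady state, absorbed solar power + internal power = radiated power.
Absorbed: α·S·A_cross = 0.34·2860·3.129 = 3043 W (cross-section πr²).
Total input = 3043 + 1100 = 4143 W.
Radiated: εσ·A_surf·T⁴ with A_surf = 4πr² = 12.52 m².
T⁴ = 4143/(0.34·5.67×10⁻⁸·12.52) = 1.717×10¹⁰ K⁴.

T ≈ 362 K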